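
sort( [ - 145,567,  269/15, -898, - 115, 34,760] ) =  [- 898,  -  145,-115, 269/15, 34,567, 760] 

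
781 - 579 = 202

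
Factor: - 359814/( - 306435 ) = 2^1*5^ (- 1) * 7^1*13^1*31^(  -  1)= 182/155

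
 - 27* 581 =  - 15687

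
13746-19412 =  - 5666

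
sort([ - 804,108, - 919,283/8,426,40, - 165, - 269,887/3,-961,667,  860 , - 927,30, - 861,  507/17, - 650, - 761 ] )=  [ - 961, - 927, - 919, - 861, - 804,- 761, - 650,-269, - 165, 507/17, 30, 283/8,40,  108,887/3,426,667,860]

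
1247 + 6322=7569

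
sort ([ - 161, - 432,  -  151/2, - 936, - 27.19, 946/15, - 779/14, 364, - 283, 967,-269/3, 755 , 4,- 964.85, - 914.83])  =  [ - 964.85, - 936, - 914.83, - 432, - 283, - 161, - 269/3, - 151/2, - 779/14, - 27.19 , 4 , 946/15,364,  755, 967 ]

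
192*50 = 9600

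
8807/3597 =8807/3597 =2.45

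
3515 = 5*703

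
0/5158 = 0 = 0.00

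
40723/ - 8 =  - 40723/8 = - 5090.38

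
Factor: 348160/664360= 2^9*977^ ( - 1) = 512/977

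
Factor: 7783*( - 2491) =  - 43^1  *  47^1*53^1 * 181^1 = - 19387453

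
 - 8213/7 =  - 8213/7 = - 1173.29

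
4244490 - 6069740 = -1825250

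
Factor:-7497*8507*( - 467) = 3^2 * 7^2*17^1*47^1* 181^1 * 467^1 = 29783849193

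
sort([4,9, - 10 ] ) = [  -  10,4, 9 ]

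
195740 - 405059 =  - 209319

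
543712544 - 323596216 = 220116328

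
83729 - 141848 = -58119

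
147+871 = 1018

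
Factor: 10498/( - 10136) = - 2^( - 2)*7^(-1 )*29^1= - 29/28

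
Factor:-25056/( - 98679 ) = 2^5*3^2*7^( - 1 )*29^1*37^( - 1) * 127^( - 1) = 8352/32893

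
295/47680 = 59/9536= 0.01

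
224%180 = 44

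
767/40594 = 767/40594 =0.02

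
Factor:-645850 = -2^1 * 5^2*12917^1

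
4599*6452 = 29672748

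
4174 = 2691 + 1483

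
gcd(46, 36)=2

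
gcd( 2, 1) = 1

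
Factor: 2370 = 2^1*3^1*5^1*79^1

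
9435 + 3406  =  12841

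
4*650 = 2600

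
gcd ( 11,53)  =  1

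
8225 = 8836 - 611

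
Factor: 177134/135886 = 31^1 * 2857^1 * 67943^(-1 ) = 88567/67943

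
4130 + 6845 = 10975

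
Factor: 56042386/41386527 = 2^1*3^( - 2)*7^(-2)*13^( - 1 ) * 7219^( - 1 ) * 28021193^1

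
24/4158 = 4/693 = 0.01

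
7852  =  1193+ 6659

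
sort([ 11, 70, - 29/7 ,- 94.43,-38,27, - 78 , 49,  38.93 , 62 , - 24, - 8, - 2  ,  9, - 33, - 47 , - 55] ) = [ - 94.43 ,  -  78, - 55, - 47 , - 38, - 33,  -  24 , - 8, - 29/7,-2,9 , 11, 27, 38.93,  49,  62, 70]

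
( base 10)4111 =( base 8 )10017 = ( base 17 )e3e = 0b1000000001111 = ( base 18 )cc7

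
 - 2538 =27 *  ( - 94)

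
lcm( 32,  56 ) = 224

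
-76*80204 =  - 6095504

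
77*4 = 308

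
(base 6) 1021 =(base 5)1404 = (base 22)A9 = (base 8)345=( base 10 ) 229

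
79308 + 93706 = 173014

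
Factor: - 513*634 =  - 325242 = -  2^1 * 3^3*19^1* 317^1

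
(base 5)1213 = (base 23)7M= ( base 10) 183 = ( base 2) 10110111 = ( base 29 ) 69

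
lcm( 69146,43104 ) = 3319008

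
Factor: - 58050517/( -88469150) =8292931/12638450 = 2^( - 1)*5^(-2)*11^ ( - 2 )*89^1 *2089^( - 1 ) * 93179^1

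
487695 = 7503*65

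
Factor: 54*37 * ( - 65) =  - 2^1*3^3 * 5^1 * 13^1*37^1 =-  129870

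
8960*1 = 8960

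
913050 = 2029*450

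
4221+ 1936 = 6157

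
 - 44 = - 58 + 14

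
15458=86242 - 70784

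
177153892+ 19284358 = 196438250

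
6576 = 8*822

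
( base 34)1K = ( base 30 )1O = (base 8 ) 66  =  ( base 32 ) 1m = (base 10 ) 54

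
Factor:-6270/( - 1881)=2^1*3^( - 1) * 5^1 = 10/3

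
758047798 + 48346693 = 806394491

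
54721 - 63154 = -8433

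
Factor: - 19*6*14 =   -  2^2 *3^1*7^1*19^1= -  1596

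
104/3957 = 104/3957 = 0.03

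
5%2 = 1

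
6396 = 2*3198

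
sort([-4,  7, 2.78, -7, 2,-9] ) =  [-9, -7, - 4, 2,2.78, 7]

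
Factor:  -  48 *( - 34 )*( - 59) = -2^5*3^1*17^1*59^1 = - 96288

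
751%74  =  11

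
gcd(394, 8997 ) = 1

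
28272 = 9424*3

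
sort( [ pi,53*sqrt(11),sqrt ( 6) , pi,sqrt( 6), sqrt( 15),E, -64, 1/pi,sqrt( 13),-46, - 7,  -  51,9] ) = [ - 64,-51,- 46,-7, 1/pi,sqrt( 6),sqrt( 6),E,pi,pi,sqrt(13) , sqrt(15 ),9,53 * sqrt ( 11)]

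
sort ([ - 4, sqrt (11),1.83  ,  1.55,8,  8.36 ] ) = [ -4,1.55, 1.83, sqrt( 11), 8, 8.36 ]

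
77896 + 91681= 169577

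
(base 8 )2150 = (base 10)1128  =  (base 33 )116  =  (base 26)1HA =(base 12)7a0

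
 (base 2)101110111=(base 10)375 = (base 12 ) 273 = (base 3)111220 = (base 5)3000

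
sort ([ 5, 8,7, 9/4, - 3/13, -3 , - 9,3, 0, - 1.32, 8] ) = [ - 9, - 3,-1.32, - 3/13, 0, 9/4, 3, 5, 7, 8, 8]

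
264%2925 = 264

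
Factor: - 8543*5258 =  - 44919094 = - 2^1*11^1*239^1*8543^1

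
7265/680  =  1453/136 =10.68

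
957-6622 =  - 5665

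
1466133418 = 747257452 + 718875966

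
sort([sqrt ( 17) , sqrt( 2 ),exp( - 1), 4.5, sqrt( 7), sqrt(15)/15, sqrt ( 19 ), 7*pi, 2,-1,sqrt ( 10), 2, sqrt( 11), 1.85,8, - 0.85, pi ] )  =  [ - 1 , - 0.85, sqrt(15 )/15, exp(-1 ), sqrt ( 2),1.85,2,2,  sqrt( 7), pi,  sqrt(10), sqrt(11), sqrt (17 ),sqrt( 19), 4.5, 8, 7 *pi]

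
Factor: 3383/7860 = 2^(-2 )*3^( - 1 ) * 5^ ( -1)*17^1 *131^( - 1)*199^1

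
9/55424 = 9/55424 = 0.00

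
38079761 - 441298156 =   -  403218395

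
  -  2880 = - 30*96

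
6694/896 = 7 + 211/448  =  7.47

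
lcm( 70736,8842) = 70736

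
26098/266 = 98 + 15/133 = 98.11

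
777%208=153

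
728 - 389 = 339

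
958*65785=63022030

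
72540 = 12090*6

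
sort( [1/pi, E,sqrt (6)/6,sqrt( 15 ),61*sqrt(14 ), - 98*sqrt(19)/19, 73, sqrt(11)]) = [ - 98*sqrt(19 ) /19, 1/pi, sqrt( 6 ) /6,E,sqrt(11), sqrt(15), 73, 61*sqrt( 14) ]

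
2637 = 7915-5278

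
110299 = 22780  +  87519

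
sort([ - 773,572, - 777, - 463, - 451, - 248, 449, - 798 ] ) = [-798, - 777,  -  773, - 463, - 451, - 248,449,572]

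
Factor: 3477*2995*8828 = 91931393220 = 2^2*3^1*5^1*19^1*61^1*599^1*2207^1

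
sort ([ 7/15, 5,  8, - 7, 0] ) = [  -  7, 0, 7/15, 5,8] 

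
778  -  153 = 625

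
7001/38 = 184 + 9/38=184.24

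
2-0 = 2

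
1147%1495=1147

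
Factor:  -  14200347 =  - 3^1*7^2*96601^1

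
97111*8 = 776888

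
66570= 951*70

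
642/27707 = 642/27707 = 0.02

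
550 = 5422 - 4872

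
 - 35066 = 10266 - 45332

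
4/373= 4/373 = 0.01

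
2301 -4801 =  - 2500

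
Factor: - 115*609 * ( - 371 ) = 25982985  =  3^1 *5^1 * 7^2 * 23^1*  29^1*53^1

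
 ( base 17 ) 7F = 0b10000110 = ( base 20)6e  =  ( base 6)342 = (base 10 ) 134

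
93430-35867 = 57563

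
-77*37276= - 2870252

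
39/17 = 2 + 5/17=   2.29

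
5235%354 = 279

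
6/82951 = 6/82951 = 0.00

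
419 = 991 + - 572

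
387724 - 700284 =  - 312560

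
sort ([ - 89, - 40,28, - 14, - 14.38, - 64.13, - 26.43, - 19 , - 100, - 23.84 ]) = [ - 100, - 89 , - 64.13, - 40, - 26.43,  -  23.84, - 19,-14.38, - 14,28 ] 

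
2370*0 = 0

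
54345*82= 4456290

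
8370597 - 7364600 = 1005997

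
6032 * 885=5338320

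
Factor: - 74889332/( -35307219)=2^2 *3^( - 1 ) *7^1*37^1*72287^1*11769073^(- 1)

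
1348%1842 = 1348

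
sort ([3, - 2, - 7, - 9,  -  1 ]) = [ - 9, - 7, - 2, -1,3] 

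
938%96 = 74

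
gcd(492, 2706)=246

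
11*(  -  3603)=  - 39633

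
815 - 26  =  789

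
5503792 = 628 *8764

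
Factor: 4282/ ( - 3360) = -2^ ( - 4 )*3^( - 1)* 5^ ( - 1) * 7^( - 1) * 2141^1 = - 2141/1680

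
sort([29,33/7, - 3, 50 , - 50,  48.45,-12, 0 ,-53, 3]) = [-53, - 50, - 12,-3, 0,3, 33/7, 29, 48.45, 50 ] 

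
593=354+239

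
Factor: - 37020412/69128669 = -2^2*11^1 * 13^1*19^ (-1 )*61^1*1061^1*3638351^( - 1 )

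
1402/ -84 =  - 701/42=- 16.69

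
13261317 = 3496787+9764530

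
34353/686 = 50 + 53/686 = 50.08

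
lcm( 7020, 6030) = 470340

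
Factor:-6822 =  - 2^1*3^2*379^1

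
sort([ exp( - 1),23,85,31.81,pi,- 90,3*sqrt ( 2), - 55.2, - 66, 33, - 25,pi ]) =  [- 90, - 66, - 55.2, - 25,exp( - 1 ) , pi,pi, 3*sqrt ( 2)  ,  23, 31.81,33,85 ] 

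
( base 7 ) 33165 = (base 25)D83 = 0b10000010001000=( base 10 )8328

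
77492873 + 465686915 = 543179788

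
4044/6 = 674=674.00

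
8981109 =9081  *989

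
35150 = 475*74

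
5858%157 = 49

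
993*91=90363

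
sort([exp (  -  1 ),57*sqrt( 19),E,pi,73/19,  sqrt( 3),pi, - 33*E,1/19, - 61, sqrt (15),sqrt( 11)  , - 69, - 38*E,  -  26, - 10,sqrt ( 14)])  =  [ - 38*E, - 33*E,-69, - 61, - 26,-10,1/19,exp( - 1 ),sqrt (3 ),E,pi,pi,sqrt ( 11), sqrt(14 ),73/19,sqrt( 15 ) , 57*sqrt(19)]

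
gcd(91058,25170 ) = 2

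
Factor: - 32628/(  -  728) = 2^( - 1)*3^1*7^( - 1)*13^( - 1)*2719^1 = 8157/182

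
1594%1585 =9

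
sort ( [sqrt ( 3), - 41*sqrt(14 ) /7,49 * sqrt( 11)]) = [  -  41*sqrt(14)/7, sqrt( 3), 49*sqrt( 11)] 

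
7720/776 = 9 + 92/97 = 9.95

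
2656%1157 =342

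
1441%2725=1441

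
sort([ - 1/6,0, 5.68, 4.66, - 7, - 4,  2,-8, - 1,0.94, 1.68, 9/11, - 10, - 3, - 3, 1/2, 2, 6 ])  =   [ - 10, - 8, - 7 , - 4, - 3, - 3,-1, - 1/6,  0,1/2,9/11, 0.94,1.68,2, 2,4.66, 5.68,6 ]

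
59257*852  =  50486964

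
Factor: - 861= - 3^1*7^1*41^1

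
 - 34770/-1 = 34770/1=34770.00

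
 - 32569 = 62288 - 94857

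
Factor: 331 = 331^1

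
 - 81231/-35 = 2320 + 31/35= 2320.89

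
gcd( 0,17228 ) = 17228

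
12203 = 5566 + 6637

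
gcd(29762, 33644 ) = 1294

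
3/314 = 3/314=0.01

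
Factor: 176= 2^4 * 11^1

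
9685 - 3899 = 5786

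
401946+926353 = 1328299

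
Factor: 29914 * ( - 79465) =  - 2^1*5^1 *23^1*691^1*14957^1 = - 2377116010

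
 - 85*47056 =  - 3999760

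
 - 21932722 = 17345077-39277799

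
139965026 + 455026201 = 594991227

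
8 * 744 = 5952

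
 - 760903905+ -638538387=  - 1399442292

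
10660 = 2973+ 7687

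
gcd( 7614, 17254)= 2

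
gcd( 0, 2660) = 2660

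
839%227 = 158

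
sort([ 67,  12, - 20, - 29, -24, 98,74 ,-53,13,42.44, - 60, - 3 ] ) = [-60, - 53, - 29, - 24,- 20 , - 3,  12,13,42.44,67,74, 98]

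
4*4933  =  19732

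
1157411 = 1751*661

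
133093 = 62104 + 70989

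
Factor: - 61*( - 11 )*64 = 2^6*11^1*61^1=42944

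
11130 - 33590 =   -  22460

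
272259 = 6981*39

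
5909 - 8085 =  - 2176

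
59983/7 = 8569 = 8569.00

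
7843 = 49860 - 42017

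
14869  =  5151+9718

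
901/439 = 2 + 23/439=2.05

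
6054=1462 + 4592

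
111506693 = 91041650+20465043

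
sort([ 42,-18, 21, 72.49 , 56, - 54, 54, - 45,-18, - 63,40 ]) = [ - 63, - 54, - 45,-18, - 18 , 21, 40,  42,  54, 56, 72.49]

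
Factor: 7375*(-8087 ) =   -  5^3 * 59^1*8087^1 = -59641625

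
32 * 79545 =2545440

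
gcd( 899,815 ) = 1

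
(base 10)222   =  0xDE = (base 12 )166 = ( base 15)ec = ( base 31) 75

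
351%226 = 125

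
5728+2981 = 8709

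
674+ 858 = 1532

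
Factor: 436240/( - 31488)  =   - 665/48 = -  2^ (  -  4) *3^ (-1)*5^1 * 7^1  *  19^1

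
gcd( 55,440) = 55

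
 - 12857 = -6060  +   - 6797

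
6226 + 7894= 14120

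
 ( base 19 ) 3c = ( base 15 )49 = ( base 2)1000101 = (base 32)25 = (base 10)69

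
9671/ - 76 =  - 509/4 = - 127.25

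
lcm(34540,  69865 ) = 3074060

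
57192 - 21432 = 35760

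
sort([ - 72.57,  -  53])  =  [-72.57,  -  53]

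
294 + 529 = 823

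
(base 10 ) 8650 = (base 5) 234100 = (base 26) cki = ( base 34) 7ge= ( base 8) 20712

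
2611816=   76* 34366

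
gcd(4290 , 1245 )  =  15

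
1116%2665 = 1116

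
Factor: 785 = 5^1*157^1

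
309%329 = 309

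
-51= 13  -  64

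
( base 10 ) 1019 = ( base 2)1111111011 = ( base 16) 3fb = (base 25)1FJ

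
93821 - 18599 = 75222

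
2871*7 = 20097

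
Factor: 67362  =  2^1*3^1*103^1*109^1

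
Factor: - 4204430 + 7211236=3006806 = 2^1*11^1 * 97^1*1409^1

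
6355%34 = 31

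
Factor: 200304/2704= 963/13 = 3^2*13^( - 1)*107^1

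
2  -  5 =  - 3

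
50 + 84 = 134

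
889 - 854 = 35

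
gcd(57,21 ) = 3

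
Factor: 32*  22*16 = 11264  =  2^10*11^1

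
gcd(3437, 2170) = 7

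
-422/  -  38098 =211/19049 = 0.01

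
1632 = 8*204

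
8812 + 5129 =13941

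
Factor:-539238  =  - 2^1*3^1*7^1*37^1*347^1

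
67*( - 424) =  - 28408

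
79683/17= 4687+ 4/17 = 4687.24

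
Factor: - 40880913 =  - 3^1*19^1*23^1*31183^1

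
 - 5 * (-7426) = 37130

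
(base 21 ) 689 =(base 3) 10212120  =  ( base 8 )5407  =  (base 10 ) 2823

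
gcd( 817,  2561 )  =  1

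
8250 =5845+2405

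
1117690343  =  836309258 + 281381085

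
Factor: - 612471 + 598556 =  - 13915=   -5^1 *11^2*23^1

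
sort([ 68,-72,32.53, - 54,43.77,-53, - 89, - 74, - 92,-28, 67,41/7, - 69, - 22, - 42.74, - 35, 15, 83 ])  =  [ - 92, - 89, - 74, - 72, - 69, - 54, - 53,- 42.74 ,  -  35, - 28, - 22 , 41/7,  15,  32.53,43.77,67,68, 83]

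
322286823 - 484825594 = -162538771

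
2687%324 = 95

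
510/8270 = 51/827 = 0.06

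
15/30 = 1/2 = 0.50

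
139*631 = 87709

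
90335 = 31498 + 58837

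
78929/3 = 26309 +2/3 = 26309.67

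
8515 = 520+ 7995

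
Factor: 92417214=2^1 *3^1*3413^1*4513^1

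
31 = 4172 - 4141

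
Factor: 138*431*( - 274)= - 2^2*3^1*23^1*137^1*431^1 = -16296972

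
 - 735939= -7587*97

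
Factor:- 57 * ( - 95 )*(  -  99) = - 3^3*5^1*11^1 * 19^2 = - 536085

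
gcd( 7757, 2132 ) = 1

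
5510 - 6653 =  - 1143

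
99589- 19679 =79910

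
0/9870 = 0 = 0.00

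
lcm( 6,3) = 6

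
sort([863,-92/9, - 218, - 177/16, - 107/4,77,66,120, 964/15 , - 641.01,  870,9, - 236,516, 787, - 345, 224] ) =[ - 641.01 , - 345, - 236,-218, - 107/4, - 177/16,  -  92/9, 9, 964/15,  66,77 , 120,224,516 , 787 , 863,870]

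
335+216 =551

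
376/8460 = 2/45 = 0.04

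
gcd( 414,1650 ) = 6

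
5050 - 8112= - 3062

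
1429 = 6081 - 4652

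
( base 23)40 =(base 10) 92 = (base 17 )57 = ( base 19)4G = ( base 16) 5c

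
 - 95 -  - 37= - 58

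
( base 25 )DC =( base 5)2322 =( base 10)337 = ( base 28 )C1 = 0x151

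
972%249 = 225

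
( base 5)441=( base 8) 171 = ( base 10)121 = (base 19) 67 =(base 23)56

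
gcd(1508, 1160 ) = 116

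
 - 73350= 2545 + - 75895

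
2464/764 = 616/191 =3.23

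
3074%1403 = 268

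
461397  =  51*9047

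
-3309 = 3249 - 6558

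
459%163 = 133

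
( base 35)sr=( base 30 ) 13H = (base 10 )1007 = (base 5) 13012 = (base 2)1111101111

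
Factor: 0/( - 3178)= 0= 0^1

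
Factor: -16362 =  - 2^1*3^4 *101^1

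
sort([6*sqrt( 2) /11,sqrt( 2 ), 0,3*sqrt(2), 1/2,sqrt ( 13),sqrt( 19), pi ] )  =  [0,  1/2,6*sqrt (2) /11, sqrt( 2),pi,sqrt( 13), 3*sqrt( 2), sqrt(19) ]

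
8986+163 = 9149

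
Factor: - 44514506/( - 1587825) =2^1*3^ (- 2 )*5^ ( - 2)*61^1*7057^( - 1 )*364873^1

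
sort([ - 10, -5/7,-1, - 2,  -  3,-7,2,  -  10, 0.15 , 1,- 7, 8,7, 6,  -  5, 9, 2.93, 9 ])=[ - 10, - 10,  -  7, - 7, - 5,  -  3,-2, - 1,-5/7, 0.15, 1,2,  2.93, 6,7, 8, 9 , 9 ]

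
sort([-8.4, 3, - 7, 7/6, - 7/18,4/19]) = [ - 8.4, - 7, - 7/18, 4/19, 7/6, 3]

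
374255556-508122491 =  - 133866935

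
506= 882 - 376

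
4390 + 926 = 5316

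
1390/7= 1390/7 = 198.57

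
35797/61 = 35797/61 = 586.84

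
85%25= 10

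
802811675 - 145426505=657385170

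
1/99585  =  1/99585 = 0.00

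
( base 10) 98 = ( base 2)1100010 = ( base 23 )46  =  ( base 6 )242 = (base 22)4A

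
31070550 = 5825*5334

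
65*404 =26260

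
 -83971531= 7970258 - 91941789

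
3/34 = 3/34 = 0.09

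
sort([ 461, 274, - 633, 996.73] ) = [ - 633, 274, 461, 996.73 ] 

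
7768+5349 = 13117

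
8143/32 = 8143/32  =  254.47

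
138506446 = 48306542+90199904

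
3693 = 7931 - 4238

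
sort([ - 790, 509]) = [ - 790,509]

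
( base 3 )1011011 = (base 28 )121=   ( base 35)o1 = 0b1101001001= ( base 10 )841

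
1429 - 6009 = -4580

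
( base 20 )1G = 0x24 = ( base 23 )1d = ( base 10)36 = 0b100100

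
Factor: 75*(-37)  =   - 2775 = -  3^1*5^2 * 37^1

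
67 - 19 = 48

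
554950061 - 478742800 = 76207261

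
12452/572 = 21 + 10/13 = 21.77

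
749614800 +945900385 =1695515185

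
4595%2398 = 2197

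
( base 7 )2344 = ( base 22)1h7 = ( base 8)1541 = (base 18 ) 2C1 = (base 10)865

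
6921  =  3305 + 3616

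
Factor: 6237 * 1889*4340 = 2^2*3^4*5^1*7^2* 11^1*31^1 * 1889^1 = 51132547620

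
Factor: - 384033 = -3^1*13^1*43^1* 229^1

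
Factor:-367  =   - 367^1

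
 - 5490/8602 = - 1+1556/4301 =- 0.64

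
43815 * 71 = 3110865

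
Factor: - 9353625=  - 3^1*5^3 * 24943^1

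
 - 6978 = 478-7456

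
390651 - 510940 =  - 120289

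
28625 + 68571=97196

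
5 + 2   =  7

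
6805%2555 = 1695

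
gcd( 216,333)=9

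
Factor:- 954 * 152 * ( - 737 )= 2^4* 3^2*11^1*19^1*53^1*67^1 = 106870896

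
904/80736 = 113/10092 = 0.01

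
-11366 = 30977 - 42343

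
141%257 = 141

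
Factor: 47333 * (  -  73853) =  - 11^1 * 13^3 * 19^1 * 23^1 * 331^1 = - 3495684049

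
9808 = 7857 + 1951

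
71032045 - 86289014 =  - 15256969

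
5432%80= 72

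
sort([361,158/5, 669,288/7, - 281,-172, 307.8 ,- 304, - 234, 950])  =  [ - 304, - 281, - 234,-172,158/5,288/7 , 307.8,361,669,950] 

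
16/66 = 8/33 = 0.24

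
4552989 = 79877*57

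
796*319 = 253924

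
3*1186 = 3558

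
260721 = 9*28969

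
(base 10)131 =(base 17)7c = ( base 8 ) 203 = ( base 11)10A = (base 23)5G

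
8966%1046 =598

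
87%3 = 0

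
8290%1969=414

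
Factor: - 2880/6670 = -288/667= - 2^5 *3^2*23^ (  -  1)*29^(-1 ) 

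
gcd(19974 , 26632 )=6658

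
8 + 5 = 13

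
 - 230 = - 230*1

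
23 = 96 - 73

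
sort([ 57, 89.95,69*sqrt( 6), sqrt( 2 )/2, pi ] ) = [sqrt( 2 ) /2,pi, 57,89.95,69*sqrt( 6) ] 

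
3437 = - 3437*( - 1 ) 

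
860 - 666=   194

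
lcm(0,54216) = 0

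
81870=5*16374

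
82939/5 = 82939/5 = 16587.80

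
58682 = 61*962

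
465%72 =33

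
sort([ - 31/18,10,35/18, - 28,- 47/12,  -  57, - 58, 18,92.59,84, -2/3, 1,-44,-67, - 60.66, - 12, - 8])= [ - 67, - 60.66, - 58, - 57, - 44,-28,-12,-8, - 47/12, -31/18, - 2/3,1, 35/18, 10,18, 84,  92.59]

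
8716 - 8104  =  612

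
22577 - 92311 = - 69734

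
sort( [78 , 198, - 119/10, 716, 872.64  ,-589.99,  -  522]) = [  -  589.99,-522,-119/10, 78, 198, 716,872.64]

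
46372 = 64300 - 17928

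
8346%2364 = 1254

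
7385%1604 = 969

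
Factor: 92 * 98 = 2^3*7^2*23^1 = 9016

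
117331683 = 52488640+64843043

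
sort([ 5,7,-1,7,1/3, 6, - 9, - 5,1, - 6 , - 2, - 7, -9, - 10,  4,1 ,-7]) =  [  -  10, - 9, -9, - 7,  -  7,  -  6,- 5, - 2,- 1,1/3,1 , 1  ,  4,5, 6,7,7 ] 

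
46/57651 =46/57651 = 0.00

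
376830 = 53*7110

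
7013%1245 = 788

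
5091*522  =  2657502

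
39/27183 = 1/697=0.00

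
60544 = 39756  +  20788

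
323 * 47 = 15181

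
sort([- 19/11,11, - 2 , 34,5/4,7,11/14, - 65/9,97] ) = [ - 65/9 , - 2, - 19/11,11/14,5/4,7, 11,34,97]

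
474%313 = 161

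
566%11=5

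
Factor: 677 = 677^1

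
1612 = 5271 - 3659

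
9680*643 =6224240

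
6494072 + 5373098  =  11867170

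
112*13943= 1561616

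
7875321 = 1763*4467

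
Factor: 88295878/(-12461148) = - 44147939/6230574 = -  2^( - 1 )*3^(- 3) *7^( - 1) * 11^3*41^1*53^( - 1)*311^( - 1 ) *809^1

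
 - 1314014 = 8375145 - 9689159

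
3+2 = 5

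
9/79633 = 9/79633 = 0.00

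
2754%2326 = 428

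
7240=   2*3620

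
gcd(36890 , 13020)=2170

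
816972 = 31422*26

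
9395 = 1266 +8129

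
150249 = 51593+98656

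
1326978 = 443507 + 883471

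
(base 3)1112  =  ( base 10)41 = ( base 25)1g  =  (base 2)101001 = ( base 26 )1f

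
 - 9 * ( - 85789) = 772101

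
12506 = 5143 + 7363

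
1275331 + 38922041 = 40197372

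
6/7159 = 6/7159 = 0.00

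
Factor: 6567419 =1789^1 * 3671^1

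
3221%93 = 59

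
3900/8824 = 975/2206=0.44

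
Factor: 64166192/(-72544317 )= - 2^4 * 3^(- 1) * 19^1*67^( - 1) * 233^ (  -  1)*1549^(  -  1 ) * 211073^1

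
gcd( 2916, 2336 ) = 4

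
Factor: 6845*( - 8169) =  - 55916805 = - 3^1*5^1*7^1 * 37^2  *  389^1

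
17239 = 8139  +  9100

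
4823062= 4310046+513016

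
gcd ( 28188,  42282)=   14094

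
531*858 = 455598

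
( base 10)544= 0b1000100000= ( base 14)2AC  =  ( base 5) 4134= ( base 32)H0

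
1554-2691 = -1137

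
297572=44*6763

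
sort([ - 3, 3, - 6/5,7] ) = [ - 3, - 6/5, 3, 7 ] 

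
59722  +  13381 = 73103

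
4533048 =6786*668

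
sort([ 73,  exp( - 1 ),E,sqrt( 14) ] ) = [ exp( - 1 ),E,  sqrt(14 ), 73 ] 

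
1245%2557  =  1245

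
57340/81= 707 + 73/81 = 707.90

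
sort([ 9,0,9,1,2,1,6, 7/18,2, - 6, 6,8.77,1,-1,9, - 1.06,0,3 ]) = [  -  6, - 1.06, - 1,0,0,7/18 , 1,1, 1, 2,2,3, 6, 6,8.77, 9, 9,9]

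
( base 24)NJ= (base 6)2351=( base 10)571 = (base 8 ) 1073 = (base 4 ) 20323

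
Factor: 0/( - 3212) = 0 = 0^1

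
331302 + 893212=1224514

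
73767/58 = 73767/58 = 1271.84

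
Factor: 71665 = 5^1*11^1*1303^1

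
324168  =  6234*52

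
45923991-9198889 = 36725102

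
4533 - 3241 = 1292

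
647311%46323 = 45112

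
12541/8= 12541/8 = 1567.62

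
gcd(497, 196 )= 7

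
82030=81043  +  987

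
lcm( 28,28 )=28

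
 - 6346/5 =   -  1270 + 4/5 = -  1269.20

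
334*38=12692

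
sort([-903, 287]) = [ - 903 , 287] 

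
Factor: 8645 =5^1*7^1*13^1*19^1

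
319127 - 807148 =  - 488021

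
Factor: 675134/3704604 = 2^( - 1)*3^(-1)*73^( - 1) * 79^1 * 4229^( - 1 )*4273^1=337567/1852302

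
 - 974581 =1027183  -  2001764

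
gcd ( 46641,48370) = 7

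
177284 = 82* 2162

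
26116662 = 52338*499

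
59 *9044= 533596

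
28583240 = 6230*4588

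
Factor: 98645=5^1*109^1*181^1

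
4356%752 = 596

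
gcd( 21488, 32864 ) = 1264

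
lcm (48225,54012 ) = 1350300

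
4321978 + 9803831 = 14125809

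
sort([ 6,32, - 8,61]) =[ - 8,6,  32,61]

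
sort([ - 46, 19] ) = [ - 46,  19] 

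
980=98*10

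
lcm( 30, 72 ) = 360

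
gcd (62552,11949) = 7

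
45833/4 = 11458+1/4 = 11458.25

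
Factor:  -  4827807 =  - 3^2 * 536423^1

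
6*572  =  3432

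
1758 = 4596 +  - 2838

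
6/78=1/13 = 0.08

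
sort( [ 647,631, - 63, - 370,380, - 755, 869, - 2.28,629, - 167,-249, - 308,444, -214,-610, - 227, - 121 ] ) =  [ - 755,  -  610, - 370, - 308, - 249,-227, - 214  , - 167, - 121,  -  63, - 2.28 , 380,444,629,631,647,869 ] 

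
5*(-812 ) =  - 4060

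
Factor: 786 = 2^1*3^1*131^1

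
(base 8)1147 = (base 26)NH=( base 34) I3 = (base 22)15l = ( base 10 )615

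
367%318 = 49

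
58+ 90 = 148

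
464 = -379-  -  843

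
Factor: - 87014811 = - 3^1*13^1*2231149^1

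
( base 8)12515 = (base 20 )dcd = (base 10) 5453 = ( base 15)1938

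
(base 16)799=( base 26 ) 2ml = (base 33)1pv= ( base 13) B68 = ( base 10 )1945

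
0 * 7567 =0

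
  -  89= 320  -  409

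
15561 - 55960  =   - 40399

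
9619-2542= 7077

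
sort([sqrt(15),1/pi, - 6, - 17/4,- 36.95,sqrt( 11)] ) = [- 36.95, - 6, - 17/4,1/pi,sqrt(11),sqrt( 15) ]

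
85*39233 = 3334805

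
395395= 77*5135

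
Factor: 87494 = 2^1*11^1*41^1 * 97^1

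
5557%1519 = 1000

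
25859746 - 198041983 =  - 172182237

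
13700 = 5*2740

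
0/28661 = 0 = 0.00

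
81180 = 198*410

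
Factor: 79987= 79987^1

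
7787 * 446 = 3473002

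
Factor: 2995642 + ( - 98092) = 2^1 * 3^2 *5^2 * 47^1 * 137^1 = 2897550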